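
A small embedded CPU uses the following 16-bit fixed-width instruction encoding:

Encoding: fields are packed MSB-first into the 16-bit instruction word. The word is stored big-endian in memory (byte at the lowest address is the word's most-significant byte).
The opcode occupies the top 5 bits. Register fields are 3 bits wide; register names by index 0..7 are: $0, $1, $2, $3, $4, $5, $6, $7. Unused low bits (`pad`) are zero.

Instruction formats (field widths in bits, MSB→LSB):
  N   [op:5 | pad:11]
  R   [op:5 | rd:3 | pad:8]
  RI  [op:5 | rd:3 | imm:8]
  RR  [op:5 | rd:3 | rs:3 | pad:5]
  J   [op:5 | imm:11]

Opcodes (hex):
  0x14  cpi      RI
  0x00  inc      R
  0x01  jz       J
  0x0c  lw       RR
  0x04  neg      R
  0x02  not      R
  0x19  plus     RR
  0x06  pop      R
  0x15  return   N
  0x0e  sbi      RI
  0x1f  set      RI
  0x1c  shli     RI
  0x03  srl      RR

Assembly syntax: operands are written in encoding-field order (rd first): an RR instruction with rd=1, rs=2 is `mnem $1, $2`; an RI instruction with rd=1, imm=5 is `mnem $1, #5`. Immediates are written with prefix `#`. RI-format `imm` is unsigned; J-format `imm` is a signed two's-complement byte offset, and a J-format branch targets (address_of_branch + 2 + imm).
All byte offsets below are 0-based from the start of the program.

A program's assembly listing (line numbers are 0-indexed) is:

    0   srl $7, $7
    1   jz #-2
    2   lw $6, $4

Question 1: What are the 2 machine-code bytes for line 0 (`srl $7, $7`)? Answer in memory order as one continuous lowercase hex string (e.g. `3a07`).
line 0 (srl): pack op=0x3:5|rd=7:3|rs=7:3|pad=0:5 = 0x1fe0; big→ 1f e0

1fe0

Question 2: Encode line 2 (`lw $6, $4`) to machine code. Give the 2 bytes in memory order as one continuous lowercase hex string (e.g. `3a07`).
line 2 (lw): pack op=0xc:5|rd=6:3|rs=4:3|pad=0:5 = 0x6680; big→ 66 80

6680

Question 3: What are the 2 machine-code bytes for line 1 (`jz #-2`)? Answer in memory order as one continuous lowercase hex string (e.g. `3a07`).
0ffe

L1: jz op=0x1:5|imm=-2:11 ⇒ 0x0ffe ⇒ big 0f fe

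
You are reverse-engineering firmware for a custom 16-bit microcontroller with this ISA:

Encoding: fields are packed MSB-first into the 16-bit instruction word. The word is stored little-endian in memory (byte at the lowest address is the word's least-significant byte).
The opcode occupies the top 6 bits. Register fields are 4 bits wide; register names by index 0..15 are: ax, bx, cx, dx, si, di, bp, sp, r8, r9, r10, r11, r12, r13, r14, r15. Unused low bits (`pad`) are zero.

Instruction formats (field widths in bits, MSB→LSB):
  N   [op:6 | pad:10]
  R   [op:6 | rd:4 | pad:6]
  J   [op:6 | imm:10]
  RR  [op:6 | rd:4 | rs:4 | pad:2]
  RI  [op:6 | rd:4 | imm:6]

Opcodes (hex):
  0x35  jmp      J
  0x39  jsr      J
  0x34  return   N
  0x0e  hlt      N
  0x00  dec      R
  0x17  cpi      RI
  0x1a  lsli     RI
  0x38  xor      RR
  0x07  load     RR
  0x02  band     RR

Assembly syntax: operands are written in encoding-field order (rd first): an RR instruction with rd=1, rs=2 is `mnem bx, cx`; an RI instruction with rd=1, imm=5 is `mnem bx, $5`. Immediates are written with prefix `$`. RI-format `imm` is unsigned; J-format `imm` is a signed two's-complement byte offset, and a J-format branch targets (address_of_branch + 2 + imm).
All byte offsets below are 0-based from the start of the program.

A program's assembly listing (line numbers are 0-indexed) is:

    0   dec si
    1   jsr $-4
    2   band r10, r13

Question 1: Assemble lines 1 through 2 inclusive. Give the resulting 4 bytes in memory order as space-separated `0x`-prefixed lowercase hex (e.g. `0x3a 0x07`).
0xfc 0xe7 0xb4 0x0a

1. jsr fields op=0x39:6|imm=-4:10 → word e7fch → fc e7
2. band fields op=0x2:6|rd=10:4|rs=13:4|pad=0:2 → word 0ab4h → b4 0a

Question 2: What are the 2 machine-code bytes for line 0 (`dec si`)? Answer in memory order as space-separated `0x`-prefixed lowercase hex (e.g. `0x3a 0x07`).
L0: dec op=0x0:6|rd=4:4|pad=0:6 ⇒ 0x0100 ⇒ little 00 01

0x00 0x01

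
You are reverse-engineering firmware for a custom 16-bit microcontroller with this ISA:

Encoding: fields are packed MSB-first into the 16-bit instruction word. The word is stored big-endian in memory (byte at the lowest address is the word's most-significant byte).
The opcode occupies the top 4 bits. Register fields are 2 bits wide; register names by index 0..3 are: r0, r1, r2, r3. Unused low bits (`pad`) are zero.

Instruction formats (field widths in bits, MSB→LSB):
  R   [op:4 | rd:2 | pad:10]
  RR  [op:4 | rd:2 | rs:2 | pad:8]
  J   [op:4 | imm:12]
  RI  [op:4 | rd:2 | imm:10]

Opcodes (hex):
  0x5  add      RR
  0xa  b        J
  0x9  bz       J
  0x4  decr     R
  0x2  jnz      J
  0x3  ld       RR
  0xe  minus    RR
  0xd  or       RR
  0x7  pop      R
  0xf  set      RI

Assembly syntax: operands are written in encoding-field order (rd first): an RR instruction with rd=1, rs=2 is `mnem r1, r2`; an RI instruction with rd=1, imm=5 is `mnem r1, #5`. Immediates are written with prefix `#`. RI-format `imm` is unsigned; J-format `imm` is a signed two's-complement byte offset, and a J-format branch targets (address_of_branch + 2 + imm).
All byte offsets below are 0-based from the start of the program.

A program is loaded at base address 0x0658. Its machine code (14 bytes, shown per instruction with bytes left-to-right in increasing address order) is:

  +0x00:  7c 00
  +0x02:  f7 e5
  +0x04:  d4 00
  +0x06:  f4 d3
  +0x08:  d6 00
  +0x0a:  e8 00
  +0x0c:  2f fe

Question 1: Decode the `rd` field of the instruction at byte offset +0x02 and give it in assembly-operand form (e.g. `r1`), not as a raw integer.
r1

@+02  big-endian(f7 e5) = 0xf7e5
  top 4b → 0xf → set [RI]
  [11:10] rd=1 = r1
  [9:0] imm=997 = #997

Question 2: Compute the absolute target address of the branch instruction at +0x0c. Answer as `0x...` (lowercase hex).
0x0664

[0c] 2f fe → 0x2ffe
  top 4b → 0x2 → jnz [J]
  [11:0] imm=4094 (s12→-2) = #-2
  target = base 0x0658 + off 0x0c + 2 + imm -2 = 0x0664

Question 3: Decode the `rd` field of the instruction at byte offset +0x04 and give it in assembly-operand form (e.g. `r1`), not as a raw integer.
off 0x04: read d4 00 as big → 0xd400
  top 4b → 0xd → or [RR]
  rd: (w>>10)&0x3=0x1 → r1
  rs: (w>>8)&0x3=0x0 → r0

r1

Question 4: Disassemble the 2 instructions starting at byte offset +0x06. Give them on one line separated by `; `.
set r1, #211; or r1, r2

+0x06: f4 d3 ⇒ word 0xf4d3 (big)
  op=0xf4d3>>12=0xf ⇒ set (RI)
  [11:10] rd=1 = r1
  [9:0] imm=211 = #211
+0x08: d6 00 ⇒ word 0xd600 (big)
  op=0xd600>>12=0xd ⇒ or (RR)
  [11:10] rd=1 = r1
  [9:8] rs=2 = r2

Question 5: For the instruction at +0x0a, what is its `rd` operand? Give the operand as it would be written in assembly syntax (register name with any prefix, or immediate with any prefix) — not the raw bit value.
@+0a  big-endian(e8 00) = 0xe800
  opcode bits[15:12]=0xe: minus/RR
  rd: (w>>10)&0x3=0x2 → r2
  rs: (w>>8)&0x3=0x0 → r0

r2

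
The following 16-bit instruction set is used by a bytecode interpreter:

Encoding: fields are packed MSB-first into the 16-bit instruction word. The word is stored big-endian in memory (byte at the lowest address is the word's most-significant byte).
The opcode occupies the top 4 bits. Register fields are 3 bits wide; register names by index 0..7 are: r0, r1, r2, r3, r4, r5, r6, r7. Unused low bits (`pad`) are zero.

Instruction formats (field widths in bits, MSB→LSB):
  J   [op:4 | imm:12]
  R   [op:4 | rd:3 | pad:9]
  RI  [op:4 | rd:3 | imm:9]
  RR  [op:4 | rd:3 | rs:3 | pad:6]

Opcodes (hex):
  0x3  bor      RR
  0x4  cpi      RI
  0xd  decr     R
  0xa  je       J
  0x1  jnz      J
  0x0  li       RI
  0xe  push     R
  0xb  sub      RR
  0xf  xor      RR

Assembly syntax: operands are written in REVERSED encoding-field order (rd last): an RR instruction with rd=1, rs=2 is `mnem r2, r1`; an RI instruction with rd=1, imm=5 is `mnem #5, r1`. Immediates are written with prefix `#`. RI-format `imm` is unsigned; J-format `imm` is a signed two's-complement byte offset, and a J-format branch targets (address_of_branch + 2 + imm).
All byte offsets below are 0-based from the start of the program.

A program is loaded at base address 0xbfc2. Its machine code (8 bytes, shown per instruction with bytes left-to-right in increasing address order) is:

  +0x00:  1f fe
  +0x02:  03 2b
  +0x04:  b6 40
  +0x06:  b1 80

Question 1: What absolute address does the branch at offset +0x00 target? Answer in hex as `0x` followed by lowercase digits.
0xbfc2

[00] 1f fe → 0x1ffe
  op=0x1ffe>>12=0x1 ⇒ jnz (J)
  [11:0] imm=4094 (s12→-2) = #-2
  target = base 0xbfc2 + off 0x00 + 2 + imm -2 = 0xbfc2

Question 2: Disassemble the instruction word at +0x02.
@+02  big-endian(03 2b) = 0x032b
  op=0x032b>>12=0x0 ⇒ li (RI)
  [11:9] rd=1 = r1
  [8:0] imm=299 = #299

li #299, r1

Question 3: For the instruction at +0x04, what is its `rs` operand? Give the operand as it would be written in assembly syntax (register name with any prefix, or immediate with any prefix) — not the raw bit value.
[04] b6 40 → 0xb640
  op=0xb640>>12=0xb ⇒ sub (RR)
  [11:9] rd=3 = r3
  [8:6] rs=1 = r1

r1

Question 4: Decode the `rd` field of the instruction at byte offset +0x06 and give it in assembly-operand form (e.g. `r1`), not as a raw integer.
[06] b1 80 → 0xb180
  op=0xb180>>12=0xb ⇒ sub (RR)
  rd@[11:9]=0x0 ⇒ r0
  rs@[8:6]=0x6 ⇒ r6

r0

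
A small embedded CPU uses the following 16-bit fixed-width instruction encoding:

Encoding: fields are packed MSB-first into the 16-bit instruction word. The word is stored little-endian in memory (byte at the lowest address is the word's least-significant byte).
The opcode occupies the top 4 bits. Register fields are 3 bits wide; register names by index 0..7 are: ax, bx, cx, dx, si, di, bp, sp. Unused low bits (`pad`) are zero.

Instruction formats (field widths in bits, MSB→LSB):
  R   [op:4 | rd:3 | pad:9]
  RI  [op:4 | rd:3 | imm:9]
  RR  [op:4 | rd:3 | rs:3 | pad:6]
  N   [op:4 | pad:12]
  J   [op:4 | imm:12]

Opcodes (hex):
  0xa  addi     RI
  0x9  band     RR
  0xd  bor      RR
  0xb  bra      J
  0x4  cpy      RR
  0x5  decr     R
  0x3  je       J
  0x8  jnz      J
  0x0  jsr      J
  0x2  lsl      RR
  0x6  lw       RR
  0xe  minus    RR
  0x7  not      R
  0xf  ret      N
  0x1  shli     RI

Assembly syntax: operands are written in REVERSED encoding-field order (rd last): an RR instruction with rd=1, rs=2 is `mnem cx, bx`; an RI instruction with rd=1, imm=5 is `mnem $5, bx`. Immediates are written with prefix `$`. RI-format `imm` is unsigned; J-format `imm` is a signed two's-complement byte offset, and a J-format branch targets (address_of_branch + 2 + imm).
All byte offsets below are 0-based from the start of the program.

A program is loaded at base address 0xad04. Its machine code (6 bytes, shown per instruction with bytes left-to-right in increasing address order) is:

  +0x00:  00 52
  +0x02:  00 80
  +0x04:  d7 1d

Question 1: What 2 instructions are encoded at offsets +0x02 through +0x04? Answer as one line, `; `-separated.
@+02  little-endian(00 80) = 0x8000
  top 4b → 0x8 → jnz [J]
  imm: (w>>0)&0xfff=0x0 → $0
@+04  little-endian(d7 1d) = 0x1dd7
  top 4b → 0x1 → shli [RI]
  rd: (w>>9)&0x7=0x6 → bp
  imm: (w>>0)&0x1ff=0x1d7 → $471

jnz $0; shli $471, bp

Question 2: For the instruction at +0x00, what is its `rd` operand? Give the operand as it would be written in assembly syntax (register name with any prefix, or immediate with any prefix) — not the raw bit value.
@+00  little-endian(00 52) = 0x5200
  opcode bits[15:12]=0x5: decr/R
  rd@[11:9]=0x1 ⇒ bx

bx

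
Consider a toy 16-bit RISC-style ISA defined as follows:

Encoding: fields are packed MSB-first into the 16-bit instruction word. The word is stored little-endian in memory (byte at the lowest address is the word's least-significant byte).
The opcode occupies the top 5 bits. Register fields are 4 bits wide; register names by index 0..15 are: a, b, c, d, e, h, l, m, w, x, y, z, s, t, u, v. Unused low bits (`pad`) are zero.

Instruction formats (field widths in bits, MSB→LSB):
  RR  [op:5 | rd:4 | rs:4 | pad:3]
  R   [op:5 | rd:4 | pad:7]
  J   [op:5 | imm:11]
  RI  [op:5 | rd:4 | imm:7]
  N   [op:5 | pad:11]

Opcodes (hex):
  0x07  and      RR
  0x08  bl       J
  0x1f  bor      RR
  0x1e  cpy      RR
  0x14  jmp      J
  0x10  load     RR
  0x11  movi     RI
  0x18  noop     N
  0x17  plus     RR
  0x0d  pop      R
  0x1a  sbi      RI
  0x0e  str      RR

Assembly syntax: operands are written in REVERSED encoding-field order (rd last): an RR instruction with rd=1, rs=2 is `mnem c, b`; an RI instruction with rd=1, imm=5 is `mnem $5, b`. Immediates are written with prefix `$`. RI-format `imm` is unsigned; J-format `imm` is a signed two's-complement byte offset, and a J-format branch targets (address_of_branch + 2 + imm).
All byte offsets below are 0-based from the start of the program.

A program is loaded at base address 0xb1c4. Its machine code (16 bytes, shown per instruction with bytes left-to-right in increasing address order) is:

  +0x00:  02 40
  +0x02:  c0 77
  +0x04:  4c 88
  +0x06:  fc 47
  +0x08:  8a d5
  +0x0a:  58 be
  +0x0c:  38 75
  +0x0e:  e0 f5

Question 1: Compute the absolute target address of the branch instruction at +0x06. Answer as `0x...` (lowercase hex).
@+06  little-endian(fc 47) = 0x47fc
  op=0x47fc>>11=0x8 ⇒ bl (J)
  imm: (w>>0)&0x7ff=0x7fc (s11→-4) → $-4
  target = base 0xb1c4 + off 0x06 + 2 + imm -4 = 0xb1c8

0xb1c8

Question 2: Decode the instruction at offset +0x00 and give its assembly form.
[00] 02 40 → 0x4002
  top 5b → 0x8 → bl [J]
  [10:0] imm=2 = $2

bl $2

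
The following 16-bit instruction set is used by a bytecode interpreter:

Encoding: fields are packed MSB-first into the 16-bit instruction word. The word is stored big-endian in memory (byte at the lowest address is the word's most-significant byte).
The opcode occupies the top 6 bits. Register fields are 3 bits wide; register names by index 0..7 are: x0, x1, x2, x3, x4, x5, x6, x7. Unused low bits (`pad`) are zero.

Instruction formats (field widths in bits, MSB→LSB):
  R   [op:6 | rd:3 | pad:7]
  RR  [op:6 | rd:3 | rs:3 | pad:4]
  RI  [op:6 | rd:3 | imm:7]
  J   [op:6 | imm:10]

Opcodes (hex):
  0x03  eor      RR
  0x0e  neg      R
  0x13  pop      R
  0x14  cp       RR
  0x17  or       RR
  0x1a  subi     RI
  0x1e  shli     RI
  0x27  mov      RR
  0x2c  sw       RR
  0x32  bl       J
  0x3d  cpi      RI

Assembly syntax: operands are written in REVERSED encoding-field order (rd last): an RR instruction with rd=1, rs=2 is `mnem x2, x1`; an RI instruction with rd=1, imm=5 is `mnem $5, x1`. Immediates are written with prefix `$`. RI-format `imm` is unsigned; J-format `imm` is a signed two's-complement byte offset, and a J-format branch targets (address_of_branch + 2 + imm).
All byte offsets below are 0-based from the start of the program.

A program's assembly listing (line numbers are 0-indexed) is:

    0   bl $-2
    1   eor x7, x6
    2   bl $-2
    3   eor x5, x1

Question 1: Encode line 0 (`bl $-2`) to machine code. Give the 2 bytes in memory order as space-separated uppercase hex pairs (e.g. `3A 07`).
CB FE

line 0 (bl): pack op=0x32:6|imm=-2:10 = 0xcbfe; big→ cb fe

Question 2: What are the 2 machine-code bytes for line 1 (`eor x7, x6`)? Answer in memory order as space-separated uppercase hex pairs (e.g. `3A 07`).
0F 70

1. eor fields op=0x3:6|rd=6:3|rs=7:3|pad=0:4 → word 0f70h → 0f 70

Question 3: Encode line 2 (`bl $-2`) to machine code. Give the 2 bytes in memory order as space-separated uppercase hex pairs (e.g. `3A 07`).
2. bl fields op=0x32:6|imm=-2:10 → word cbfeh → cb fe

CB FE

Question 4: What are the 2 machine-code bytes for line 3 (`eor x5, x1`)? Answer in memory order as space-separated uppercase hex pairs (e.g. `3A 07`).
3. eor fields op=0x3:6|rd=1:3|rs=5:3|pad=0:4 → word 0cd0h → 0c d0

0C D0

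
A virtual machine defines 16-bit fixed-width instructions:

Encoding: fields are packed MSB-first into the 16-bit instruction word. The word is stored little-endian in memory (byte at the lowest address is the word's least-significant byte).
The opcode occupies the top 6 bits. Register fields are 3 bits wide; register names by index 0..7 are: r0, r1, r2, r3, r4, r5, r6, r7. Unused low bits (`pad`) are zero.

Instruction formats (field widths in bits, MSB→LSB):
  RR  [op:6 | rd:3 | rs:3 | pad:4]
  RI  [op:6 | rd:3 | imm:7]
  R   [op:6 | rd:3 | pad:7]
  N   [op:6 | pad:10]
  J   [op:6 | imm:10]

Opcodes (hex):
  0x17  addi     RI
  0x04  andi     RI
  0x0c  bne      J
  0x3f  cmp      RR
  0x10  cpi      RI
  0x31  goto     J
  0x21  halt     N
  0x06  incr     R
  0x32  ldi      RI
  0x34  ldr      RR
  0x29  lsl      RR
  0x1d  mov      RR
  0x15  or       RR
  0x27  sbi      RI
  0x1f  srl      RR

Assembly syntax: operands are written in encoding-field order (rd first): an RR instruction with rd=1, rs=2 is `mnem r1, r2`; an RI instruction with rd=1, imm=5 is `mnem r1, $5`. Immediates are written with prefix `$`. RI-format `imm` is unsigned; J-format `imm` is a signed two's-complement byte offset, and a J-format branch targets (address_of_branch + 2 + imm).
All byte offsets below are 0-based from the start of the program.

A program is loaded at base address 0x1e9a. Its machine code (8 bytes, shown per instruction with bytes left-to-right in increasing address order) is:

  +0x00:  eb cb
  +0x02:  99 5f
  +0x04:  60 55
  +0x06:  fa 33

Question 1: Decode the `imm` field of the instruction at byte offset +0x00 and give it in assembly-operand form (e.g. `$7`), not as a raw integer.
$107

+0x00: eb cb ⇒ word 0xcbeb (little)
  opcode bits[15:10]=0x32: ldi/RI
  [9:7] rd=7 = r7
  [6:0] imm=107 = $107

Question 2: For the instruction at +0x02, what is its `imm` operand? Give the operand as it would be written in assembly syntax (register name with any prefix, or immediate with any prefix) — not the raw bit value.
$25

[02] 99 5f → 0x5f99
  opcode bits[15:10]=0x17: addi/RI
  rd: (w>>7)&0x7=0x7 → r7
  imm: (w>>0)&0x7f=0x19 → $25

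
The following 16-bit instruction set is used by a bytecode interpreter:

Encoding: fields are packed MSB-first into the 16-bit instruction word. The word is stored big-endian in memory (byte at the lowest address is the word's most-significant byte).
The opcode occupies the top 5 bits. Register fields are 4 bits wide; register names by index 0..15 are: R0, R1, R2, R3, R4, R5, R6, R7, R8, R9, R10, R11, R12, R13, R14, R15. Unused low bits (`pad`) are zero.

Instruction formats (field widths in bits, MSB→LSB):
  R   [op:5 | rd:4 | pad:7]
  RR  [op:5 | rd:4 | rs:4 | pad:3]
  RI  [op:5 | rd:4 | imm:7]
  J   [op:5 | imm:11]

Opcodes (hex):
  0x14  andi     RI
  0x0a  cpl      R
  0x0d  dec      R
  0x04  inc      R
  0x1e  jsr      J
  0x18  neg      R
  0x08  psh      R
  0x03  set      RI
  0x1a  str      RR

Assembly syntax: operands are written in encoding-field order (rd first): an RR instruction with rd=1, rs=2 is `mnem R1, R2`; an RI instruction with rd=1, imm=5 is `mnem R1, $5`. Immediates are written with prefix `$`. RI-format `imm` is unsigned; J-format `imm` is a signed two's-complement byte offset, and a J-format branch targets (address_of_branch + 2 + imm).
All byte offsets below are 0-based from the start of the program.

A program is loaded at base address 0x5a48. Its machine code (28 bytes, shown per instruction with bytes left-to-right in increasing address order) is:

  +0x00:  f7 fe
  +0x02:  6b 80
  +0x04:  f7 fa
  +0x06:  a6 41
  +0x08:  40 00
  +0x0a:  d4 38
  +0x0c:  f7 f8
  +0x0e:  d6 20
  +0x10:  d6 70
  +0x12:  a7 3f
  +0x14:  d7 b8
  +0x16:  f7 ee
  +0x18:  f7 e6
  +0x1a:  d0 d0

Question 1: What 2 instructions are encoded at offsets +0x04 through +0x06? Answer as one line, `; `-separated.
+0x04: f7 fa ⇒ word 0xf7fa (big)
  top 5b → 0x1e → jsr [J]
  [10:0] imm=2042 (s11→-6) = $-6
+0x06: a6 41 ⇒ word 0xa641 (big)
  top 5b → 0x14 → andi [RI]
  [10:7] rd=12 = R12
  [6:0] imm=65 = $65

jsr $-6; andi R12, $65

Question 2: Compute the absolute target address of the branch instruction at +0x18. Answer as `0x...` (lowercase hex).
[18] f7 e6 → 0xf7e6
  op=0xf7e6>>11=0x1e ⇒ jsr (J)
  [10:0] imm=2022 (s11→-26) = $-26
  target = base 0x5a48 + off 0x18 + 2 + imm -26 = 0x5a48

0x5a48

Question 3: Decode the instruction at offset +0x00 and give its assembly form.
jsr $-2

+0x00: f7 fe ⇒ word 0xf7fe (big)
  opcode bits[15:11]=0x1e: jsr/J
  imm: (w>>0)&0x7ff=0x7fe (s11→-2) → $-2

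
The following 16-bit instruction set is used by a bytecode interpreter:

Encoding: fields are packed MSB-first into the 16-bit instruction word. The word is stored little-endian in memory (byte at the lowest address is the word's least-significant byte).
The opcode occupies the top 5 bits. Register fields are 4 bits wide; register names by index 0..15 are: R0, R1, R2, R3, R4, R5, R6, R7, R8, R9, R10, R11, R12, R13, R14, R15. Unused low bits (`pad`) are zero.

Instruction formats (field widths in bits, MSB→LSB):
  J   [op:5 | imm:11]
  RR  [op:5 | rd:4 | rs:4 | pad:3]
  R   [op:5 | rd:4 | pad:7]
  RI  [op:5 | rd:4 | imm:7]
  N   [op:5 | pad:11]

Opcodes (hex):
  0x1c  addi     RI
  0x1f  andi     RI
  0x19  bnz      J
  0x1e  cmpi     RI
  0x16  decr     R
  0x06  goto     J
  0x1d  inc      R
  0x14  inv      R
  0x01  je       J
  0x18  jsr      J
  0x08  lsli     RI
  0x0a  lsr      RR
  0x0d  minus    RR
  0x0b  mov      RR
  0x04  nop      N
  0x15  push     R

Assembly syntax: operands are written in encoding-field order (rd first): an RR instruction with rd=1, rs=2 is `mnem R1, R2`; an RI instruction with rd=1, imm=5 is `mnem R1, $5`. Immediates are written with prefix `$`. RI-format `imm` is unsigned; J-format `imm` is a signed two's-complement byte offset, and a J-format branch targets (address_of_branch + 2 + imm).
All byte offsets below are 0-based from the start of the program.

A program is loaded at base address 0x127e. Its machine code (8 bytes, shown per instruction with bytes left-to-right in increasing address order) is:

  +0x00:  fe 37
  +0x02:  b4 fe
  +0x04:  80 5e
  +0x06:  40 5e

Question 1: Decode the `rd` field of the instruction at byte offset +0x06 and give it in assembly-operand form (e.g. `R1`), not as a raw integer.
[06] 40 5e → 0x5e40
  op=0x5e40>>11=0xb ⇒ mov (RR)
  [10:7] rd=12 = R12
  [6:3] rs=8 = R8

R12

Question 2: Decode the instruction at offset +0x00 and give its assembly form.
goto $-2

[00] fe 37 → 0x37fe
  opcode bits[15:11]=0x6: goto/J
  [10:0] imm=2046 (s11→-2) = $-2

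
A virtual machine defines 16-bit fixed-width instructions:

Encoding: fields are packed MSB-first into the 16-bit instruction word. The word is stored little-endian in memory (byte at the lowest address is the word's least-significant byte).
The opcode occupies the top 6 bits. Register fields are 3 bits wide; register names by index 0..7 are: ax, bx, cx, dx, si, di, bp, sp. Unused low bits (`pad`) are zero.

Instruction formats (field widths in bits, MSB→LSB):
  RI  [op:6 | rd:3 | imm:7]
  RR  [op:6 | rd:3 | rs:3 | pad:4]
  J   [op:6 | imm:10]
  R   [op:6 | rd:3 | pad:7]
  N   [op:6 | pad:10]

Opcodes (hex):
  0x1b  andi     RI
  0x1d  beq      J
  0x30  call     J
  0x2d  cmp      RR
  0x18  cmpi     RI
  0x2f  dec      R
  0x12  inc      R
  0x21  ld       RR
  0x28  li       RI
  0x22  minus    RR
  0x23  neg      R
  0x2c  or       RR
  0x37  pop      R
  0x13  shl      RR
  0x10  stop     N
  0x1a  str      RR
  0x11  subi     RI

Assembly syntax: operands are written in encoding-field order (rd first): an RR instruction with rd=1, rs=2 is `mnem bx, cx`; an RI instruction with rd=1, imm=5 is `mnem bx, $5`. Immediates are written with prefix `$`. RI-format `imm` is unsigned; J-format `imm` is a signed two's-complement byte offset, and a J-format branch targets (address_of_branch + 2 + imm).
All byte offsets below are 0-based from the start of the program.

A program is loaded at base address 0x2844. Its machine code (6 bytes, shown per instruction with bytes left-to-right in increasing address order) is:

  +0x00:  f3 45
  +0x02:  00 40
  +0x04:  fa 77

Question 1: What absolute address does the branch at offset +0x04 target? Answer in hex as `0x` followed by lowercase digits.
+0x04: fa 77 ⇒ word 0x77fa (little)
  top 6b → 0x1d → beq [J]
  imm: (w>>0)&0x3ff=0x3fa (s10→-6) → $-6
  target = base 0x2844 + off 0x04 + 2 + imm -6 = 0x2844

0x2844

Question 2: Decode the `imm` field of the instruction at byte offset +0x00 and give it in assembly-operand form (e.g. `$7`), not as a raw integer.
$115

off 0x00: read f3 45 as little → 0x45f3
  opcode bits[15:10]=0x11: subi/RI
  rd: (w>>7)&0x7=0x3 → dx
  imm: (w>>0)&0x7f=0x73 → $115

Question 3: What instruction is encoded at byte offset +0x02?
[02] 00 40 → 0x4000
  opcode bits[15:10]=0x10: stop/N

stop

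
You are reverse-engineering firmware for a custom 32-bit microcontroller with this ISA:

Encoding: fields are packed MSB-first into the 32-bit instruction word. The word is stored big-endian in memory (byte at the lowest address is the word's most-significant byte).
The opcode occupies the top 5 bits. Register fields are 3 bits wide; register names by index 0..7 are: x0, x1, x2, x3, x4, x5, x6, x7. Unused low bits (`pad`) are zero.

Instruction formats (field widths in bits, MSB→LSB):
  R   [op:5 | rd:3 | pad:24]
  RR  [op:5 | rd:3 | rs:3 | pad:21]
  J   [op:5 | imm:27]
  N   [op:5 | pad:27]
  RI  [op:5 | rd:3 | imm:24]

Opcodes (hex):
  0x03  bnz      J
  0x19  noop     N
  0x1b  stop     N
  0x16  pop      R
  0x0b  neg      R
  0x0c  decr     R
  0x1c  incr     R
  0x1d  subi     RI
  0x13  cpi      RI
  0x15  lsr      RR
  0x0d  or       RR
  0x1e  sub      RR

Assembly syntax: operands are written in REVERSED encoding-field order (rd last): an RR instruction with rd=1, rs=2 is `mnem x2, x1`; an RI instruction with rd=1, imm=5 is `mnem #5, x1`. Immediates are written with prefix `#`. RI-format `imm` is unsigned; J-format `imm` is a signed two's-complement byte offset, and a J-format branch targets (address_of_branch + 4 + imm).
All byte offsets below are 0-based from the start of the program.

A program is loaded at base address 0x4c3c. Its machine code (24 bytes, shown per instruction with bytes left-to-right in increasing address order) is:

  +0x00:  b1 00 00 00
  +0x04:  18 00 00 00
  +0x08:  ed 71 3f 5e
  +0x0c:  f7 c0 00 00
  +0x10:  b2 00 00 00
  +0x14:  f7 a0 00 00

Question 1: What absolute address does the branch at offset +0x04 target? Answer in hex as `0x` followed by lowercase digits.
@+04  big-endian(18 00 00 00) = 0x18000000
  op=0x18000000>>27=0x3 ⇒ bnz (J)
  imm@[26:0]=0x0 ⇒ #0
  target = base 0x4c3c + off 0x04 + 4 + imm 0 = 0x4c44

0x4c44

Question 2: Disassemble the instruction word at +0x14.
sub x5, x7

+0x14: f7 a0 00 00 ⇒ word 0xf7a00000 (big)
  top 5b → 0x1e → sub [RR]
  rd@[26:24]=0x7 ⇒ x7
  rs@[23:21]=0x5 ⇒ x5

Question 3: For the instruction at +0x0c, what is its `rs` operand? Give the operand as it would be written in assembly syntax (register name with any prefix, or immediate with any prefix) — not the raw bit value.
x6

off 0x0c: read f7 c0 00 00 as big → 0xf7c00000
  top 5b → 0x1e → sub [RR]
  rd: (w>>24)&0x7=0x7 → x7
  rs: (w>>21)&0x7=0x6 → x6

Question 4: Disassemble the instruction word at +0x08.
subi #7421790, x5

@+08  big-endian(ed 71 3f 5e) = 0xed713f5e
  top 5b → 0x1d → subi [RI]
  rd@[26:24]=0x5 ⇒ x5
  imm@[23:0]=0x713f5e ⇒ #7421790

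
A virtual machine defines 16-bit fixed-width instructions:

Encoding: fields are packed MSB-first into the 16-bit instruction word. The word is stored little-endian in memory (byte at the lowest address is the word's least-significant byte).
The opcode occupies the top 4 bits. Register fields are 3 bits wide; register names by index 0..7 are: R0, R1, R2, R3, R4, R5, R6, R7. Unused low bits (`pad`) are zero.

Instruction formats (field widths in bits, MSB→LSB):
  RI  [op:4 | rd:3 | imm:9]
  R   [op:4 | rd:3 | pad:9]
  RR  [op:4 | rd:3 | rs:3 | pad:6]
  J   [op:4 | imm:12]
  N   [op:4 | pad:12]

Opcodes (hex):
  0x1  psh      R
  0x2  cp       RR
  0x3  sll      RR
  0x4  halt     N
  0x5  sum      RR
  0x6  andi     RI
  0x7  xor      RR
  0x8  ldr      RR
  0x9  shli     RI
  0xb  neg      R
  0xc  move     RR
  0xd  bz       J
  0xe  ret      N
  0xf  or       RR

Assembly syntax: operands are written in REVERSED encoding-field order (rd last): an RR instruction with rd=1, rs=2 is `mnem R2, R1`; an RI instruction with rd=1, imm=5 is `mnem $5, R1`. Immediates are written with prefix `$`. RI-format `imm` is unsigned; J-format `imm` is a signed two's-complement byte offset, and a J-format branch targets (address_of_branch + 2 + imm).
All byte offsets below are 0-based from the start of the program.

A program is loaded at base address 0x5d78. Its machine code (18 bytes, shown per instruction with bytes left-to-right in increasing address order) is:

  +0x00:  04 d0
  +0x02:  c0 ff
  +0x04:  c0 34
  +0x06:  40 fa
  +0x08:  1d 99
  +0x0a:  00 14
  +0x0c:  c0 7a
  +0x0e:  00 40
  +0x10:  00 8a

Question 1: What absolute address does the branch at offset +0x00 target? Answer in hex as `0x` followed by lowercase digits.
[00] 04 d0 → 0xd004
  op=0xd004>>12=0xd ⇒ bz (J)
  [11:0] imm=4 = $4
  target = base 0x5d78 + off 0x00 + 2 + imm 4 = 0x5d7e

0x5d7e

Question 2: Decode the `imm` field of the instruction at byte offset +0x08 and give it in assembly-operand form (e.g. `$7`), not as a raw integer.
$285

off 0x08: read 1d 99 as little → 0x991d
  top 4b → 0x9 → shli [RI]
  rd: (w>>9)&0x7=0x4 → R4
  imm: (w>>0)&0x1ff=0x11d → $285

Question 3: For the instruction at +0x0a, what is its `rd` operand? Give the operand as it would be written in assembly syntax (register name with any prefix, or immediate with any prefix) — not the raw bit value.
[0a] 00 14 → 0x1400
  opcode bits[15:12]=0x1: psh/R
  [11:9] rd=2 = R2

R2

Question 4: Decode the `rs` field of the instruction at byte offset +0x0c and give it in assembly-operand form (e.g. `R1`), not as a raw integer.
R3

off 0x0c: read c0 7a as little → 0x7ac0
  op=0x7ac0>>12=0x7 ⇒ xor (RR)
  rd@[11:9]=0x5 ⇒ R5
  rs@[8:6]=0x3 ⇒ R3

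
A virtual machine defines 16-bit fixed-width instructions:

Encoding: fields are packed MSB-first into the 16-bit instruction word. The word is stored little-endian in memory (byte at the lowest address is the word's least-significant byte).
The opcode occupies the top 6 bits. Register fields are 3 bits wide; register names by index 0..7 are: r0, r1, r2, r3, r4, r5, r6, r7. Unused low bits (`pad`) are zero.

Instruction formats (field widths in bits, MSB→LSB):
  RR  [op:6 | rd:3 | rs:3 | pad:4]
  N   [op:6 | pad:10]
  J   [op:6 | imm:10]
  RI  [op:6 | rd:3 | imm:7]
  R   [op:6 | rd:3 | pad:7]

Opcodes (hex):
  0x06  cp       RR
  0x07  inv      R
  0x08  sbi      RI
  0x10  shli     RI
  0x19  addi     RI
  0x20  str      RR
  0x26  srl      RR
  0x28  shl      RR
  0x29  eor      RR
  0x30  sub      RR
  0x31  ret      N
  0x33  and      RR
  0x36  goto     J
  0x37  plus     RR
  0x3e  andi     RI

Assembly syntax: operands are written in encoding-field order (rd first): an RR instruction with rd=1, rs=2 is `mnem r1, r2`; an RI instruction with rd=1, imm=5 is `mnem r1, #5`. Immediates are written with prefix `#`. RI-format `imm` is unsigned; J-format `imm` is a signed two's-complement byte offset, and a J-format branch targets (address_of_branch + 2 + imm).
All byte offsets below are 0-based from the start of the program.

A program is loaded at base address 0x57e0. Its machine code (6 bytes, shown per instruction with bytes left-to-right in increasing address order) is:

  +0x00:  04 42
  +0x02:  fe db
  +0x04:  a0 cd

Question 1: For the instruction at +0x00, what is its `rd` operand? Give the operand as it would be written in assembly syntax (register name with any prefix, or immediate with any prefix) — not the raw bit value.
off 0x00: read 04 42 as little → 0x4204
  top 6b → 0x10 → shli [RI]
  rd@[9:7]=0x4 ⇒ r4
  imm@[6:0]=0x4 ⇒ #4

r4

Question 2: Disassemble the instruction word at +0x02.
goto #-2

[02] fe db → 0xdbfe
  opcode bits[15:10]=0x36: goto/J
  imm@[9:0]=0x3fe (s10→-2) ⇒ #-2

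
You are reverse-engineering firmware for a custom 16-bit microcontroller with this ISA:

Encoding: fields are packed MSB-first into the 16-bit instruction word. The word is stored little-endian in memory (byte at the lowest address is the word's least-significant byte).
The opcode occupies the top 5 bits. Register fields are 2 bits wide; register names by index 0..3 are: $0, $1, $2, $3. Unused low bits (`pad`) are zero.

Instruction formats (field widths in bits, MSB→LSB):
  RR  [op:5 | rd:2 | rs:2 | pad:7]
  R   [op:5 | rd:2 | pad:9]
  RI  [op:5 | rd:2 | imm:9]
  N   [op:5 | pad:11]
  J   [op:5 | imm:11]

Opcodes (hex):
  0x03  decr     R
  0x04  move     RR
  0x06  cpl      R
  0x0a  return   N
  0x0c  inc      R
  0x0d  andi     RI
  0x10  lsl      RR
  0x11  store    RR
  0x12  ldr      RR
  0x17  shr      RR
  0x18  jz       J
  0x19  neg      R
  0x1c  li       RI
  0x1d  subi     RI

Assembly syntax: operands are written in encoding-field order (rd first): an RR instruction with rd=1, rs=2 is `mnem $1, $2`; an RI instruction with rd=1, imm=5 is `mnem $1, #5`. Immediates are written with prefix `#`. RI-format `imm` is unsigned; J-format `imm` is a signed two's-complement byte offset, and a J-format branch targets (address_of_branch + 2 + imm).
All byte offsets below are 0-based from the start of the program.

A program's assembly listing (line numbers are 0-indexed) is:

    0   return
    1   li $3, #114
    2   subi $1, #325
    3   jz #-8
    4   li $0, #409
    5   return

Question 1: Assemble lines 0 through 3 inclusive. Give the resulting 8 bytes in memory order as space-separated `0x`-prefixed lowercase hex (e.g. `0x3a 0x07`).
0x00 0x50 0x72 0xe6 0x45 0xeb 0xf8 0xc7

L0: return op=0xa:5|pad=0:11 ⇒ 0x5000 ⇒ little 00 50
L1: li op=0x1c:5|rd=3:2|imm=114:9 ⇒ 0xe672 ⇒ little 72 e6
L2: subi op=0x1d:5|rd=1:2|imm=325:9 ⇒ 0xeb45 ⇒ little 45 eb
L3: jz op=0x18:5|imm=-8:11 ⇒ 0xc7f8 ⇒ little f8 c7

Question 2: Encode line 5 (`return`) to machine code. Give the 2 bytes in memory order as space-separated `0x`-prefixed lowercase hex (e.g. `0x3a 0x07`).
L5: return op=0xa:5|pad=0:11 ⇒ 0x5000 ⇒ little 00 50

0x00 0x50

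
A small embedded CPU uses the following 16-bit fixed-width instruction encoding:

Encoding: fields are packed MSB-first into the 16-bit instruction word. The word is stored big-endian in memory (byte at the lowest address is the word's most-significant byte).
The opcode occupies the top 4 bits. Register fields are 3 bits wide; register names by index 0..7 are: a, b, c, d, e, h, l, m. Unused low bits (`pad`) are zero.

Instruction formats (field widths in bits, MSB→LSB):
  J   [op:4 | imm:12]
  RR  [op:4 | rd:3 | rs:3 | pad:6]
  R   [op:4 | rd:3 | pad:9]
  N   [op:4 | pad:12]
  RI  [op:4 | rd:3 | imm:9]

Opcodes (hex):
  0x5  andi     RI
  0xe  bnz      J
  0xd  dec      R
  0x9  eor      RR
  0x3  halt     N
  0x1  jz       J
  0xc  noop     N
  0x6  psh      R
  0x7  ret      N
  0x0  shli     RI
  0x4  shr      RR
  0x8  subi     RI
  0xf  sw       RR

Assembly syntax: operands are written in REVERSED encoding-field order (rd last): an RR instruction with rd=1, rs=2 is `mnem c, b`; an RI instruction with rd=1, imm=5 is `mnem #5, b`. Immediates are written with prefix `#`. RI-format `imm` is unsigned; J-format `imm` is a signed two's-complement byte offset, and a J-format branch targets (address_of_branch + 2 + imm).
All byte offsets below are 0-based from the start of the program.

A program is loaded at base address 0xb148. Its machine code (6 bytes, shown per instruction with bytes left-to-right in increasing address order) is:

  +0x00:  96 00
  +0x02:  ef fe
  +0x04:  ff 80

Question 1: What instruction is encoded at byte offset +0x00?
eor a, d

+0x00: 96 00 ⇒ word 0x9600 (big)
  opcode bits[15:12]=0x9: eor/RR
  rd: (w>>9)&0x7=0x3 → d
  rs: (w>>6)&0x7=0x0 → a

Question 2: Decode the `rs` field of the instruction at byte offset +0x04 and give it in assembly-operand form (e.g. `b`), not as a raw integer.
l

@+04  big-endian(ff 80) = 0xff80
  top 4b → 0xf → sw [RR]
  [11:9] rd=7 = m
  [8:6] rs=6 = l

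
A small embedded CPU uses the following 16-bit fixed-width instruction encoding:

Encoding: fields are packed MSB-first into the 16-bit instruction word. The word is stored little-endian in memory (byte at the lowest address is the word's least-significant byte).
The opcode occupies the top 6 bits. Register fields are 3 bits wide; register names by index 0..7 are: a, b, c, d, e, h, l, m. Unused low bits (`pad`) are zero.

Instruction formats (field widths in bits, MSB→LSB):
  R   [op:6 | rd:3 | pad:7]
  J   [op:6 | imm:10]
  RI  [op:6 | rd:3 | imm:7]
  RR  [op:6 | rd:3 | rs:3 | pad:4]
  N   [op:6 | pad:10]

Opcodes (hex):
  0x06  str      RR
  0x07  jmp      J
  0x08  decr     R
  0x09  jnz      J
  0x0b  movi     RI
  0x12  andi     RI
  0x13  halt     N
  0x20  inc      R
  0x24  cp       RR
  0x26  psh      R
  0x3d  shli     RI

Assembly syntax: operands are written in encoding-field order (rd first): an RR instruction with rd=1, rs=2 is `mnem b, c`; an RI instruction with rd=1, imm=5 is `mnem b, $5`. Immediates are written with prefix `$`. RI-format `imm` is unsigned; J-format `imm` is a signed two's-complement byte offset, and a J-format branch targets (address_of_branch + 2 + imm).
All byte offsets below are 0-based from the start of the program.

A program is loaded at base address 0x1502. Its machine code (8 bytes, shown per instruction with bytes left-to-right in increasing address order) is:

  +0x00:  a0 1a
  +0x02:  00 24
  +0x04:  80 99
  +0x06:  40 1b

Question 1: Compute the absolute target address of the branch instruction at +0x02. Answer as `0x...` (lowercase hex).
@+02  little-endian(00 24) = 0x2400
  opcode bits[15:10]=0x9: jnz/J
  [9:0] imm=0 = $0
  target = base 0x1502 + off 0x02 + 2 + imm 0 = 0x1506

0x1506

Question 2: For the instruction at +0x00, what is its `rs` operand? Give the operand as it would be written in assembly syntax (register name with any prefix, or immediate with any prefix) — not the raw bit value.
[00] a0 1a → 0x1aa0
  opcode bits[15:10]=0x6: str/RR
  [9:7] rd=5 = h
  [6:4] rs=2 = c

c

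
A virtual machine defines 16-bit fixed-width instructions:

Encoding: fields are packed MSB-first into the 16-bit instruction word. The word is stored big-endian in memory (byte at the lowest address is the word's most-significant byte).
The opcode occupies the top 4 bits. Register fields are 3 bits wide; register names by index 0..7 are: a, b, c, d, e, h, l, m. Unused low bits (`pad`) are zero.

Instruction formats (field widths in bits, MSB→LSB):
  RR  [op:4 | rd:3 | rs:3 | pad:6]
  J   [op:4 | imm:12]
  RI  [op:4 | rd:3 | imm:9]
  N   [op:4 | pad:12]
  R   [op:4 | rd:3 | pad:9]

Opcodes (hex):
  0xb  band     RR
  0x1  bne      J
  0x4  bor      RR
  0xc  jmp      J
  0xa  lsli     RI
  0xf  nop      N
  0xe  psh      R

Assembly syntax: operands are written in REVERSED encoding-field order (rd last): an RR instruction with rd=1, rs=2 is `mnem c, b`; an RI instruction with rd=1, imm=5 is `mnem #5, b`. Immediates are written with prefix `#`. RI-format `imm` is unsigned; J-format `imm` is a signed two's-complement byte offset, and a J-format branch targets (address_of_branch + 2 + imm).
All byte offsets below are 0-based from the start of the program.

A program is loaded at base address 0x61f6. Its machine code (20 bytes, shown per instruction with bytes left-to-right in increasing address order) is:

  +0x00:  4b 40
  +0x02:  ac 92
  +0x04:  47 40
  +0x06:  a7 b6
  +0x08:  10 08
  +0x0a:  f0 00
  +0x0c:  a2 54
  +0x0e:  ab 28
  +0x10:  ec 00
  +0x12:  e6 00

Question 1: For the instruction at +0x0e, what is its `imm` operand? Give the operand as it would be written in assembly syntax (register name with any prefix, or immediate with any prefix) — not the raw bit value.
#296

+0x0e: ab 28 ⇒ word 0xab28 (big)
  opcode bits[15:12]=0xa: lsli/RI
  rd@[11:9]=0x5 ⇒ h
  imm@[8:0]=0x128 ⇒ #296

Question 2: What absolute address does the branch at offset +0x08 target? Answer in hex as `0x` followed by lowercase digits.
+0x08: 10 08 ⇒ word 0x1008 (big)
  top 4b → 0x1 → bne [J]
  [11:0] imm=8 = #8
  target = base 0x61f6 + off 0x08 + 2 + imm 8 = 0x6208

0x6208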